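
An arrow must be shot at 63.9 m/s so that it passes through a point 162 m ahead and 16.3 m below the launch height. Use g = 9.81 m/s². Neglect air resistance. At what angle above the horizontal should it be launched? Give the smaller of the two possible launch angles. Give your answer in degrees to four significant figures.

5.471°

Trajectory: y = x tanθ − g x² (1 + tan²θ)/(2v₀²). With x = 162, y = −16.3, v₀ = 63.9, g = 9.81:
31.53 tan²θ − 162 tanθ + (15.23) = 0.
tanθ = [162 ± √(162² − 4 × 31.53 × (15.23))] / (2 × 31.53) = (162 ± 156.0) / 63.05, giving tanθ = 0.09577 or 5.043.
θ = 5.471° or 78.78°; the smaller is 5.471°.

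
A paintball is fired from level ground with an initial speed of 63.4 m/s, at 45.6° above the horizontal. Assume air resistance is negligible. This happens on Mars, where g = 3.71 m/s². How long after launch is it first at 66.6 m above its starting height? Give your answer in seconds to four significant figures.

vₓ = 63.40 cos 45.6° = 44.36 m/s; v_y0 = 63.40 sin 45.6° = 45.30 m/s.
Require v_y0 t − ½ g t² = 66.6, i.e. 1.855 t² − 45.30 t + 66.6 = 0.
Quadratic formula: t = (45.30 ± √1557.7) / 3.71 = (45.30 ± 39.47) / 3.71 → t = 1.571 s or 22.85 s.
The first (ascending) time is 1.571 s.

1.571 s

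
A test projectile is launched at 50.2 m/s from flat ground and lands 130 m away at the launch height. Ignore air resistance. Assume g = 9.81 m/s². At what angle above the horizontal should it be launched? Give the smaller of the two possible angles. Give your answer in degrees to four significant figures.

From R = (v₀²/g) sin 2θ: sin 2θ = 9.81 × 130 / 2520.0 = 0.5061.
2θ = 30.40° or 180° − 30.40° = 149.6°, so θ = 15.20° or 74.80°.
The smaller angle is 15.20°.

15.20°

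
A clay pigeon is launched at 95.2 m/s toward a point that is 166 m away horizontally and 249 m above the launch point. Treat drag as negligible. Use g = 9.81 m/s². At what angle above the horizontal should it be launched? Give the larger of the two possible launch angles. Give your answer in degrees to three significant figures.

Trajectory: y = x tanθ − g x² (1 + tan²θ)/(2v₀²). With x = 166, y = 249, v₀ = 95.2, g = 9.81:
14.91 tan²θ − 166 tanθ + (263.9) = 0.
tanθ = [166 ± √(166² − 4 × 14.91 × (263.9))] / (2 × 14.91) = (166 ± 108.7) / 29.83, giving tanθ = 1.922 or 9.209.
θ = 62.51° or 83.80°; the larger is 83.80°.

83.8°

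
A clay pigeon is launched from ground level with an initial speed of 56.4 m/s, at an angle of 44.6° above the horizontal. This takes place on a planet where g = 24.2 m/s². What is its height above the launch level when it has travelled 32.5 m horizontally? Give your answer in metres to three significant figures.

vₓ = 56.40 cos 44.6° = 40.16 m/s; v_y0 = 56.40 sin 44.6° = 39.60 m/s.
x = vₓ t ⇒ t = 32.5/40.16 = 0.8093 s.
Height: y = v_y0 t − ½ g t² = 39.60 × 0.8093 − 12.10 × 0.8093² = 32.05 − 7.925 = 24.12 m.

24.1 m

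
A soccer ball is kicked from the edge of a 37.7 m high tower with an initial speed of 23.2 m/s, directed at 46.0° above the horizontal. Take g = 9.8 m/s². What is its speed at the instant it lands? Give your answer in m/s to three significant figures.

35.7 m/s

Resolve: vₓ = 23.20 cos 46.0° = 16.12 m/s and v_y0 = 23.20 sin 46.0° = 16.69 m/s.
Vertical motion (up positive, ground at y = 0): 4.900 t² − (16.69) t − 37.7 = 0, so t = (16.69 + √(16.69² + 2·9.80·37.7)) / 9.80 = (16.69 + 31.90) / 9.80 = 4.958 s.
Vertical velocity at impact: v_y = v_y0 − g t = 16.69 − 9.80 × 4.958 = −31.90 m/s.
Speed: |v| = √(vₓ² + v_y²) = √(16.12² + 31.90²) = 35.74 m/s.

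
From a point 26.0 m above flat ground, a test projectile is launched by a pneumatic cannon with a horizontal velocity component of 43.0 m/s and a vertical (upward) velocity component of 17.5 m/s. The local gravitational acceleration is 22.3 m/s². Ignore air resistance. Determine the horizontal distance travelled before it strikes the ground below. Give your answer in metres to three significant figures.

108 m

The projectile lands when y = 26.0 + (17.50) t − ½·22.3·t² = 0. Positive root: t = (17.50 + √(17.50² + 2·22.3·26.0)) / 22.3 = (17.50 + 38.29) / 22.3 = 2.502 s.
Horizontal distance: R = vₓ t = 43.00 × 2.502 = 107.6 m.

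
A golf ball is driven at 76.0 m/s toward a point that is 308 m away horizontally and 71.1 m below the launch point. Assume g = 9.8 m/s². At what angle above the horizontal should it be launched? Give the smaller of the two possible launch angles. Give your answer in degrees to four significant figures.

Trajectory: y = x tanθ − g x² (1 + tan²θ)/(2v₀²). With x = 308, y = −71.1, v₀ = 76.0, g = 9.80:
80.48 tan²θ − 308 tanθ + (9.377) = 0.
tanθ = [308 ± √(308² − 4 × 80.48 × (9.377))] / (2 × 80.48) = (308 ± 303.1) / 161.0, giving tanθ = 0.03069 or 3.797.
θ = 1.758° or 75.24°; the smaller is 1.758°.

1.758°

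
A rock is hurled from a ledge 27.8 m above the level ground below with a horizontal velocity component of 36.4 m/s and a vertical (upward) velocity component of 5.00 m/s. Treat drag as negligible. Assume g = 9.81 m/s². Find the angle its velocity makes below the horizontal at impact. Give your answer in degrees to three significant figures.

The projectile lands when y = 27.8 + (5.000) t − ½·9.81·t² = 0. Positive root: t = (5.000 + √(5.000² + 2·9.81·27.8)) / 9.81 = (5.000 + 23.88) / 9.81 = 2.944 s.
At impact: v_y = v_y0 − g t = −23.88 m/s; vₓ = 36.40 m/s.
Angle below horizontal: arctan(|v_y|/vₓ) = arctan(23.88/36.40) = 33.27°.

33.3°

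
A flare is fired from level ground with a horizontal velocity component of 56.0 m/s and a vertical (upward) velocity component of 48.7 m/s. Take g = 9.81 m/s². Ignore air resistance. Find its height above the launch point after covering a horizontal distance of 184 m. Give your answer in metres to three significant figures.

x = vₓ t ⇒ t = 184/56.00 = 3.286 s.
Height: y = v_y0 t − ½ g t² = 48.70 × 3.286 − 4.905 × 3.286² = 160.0 − 52.95 = 107.1 m.

107 m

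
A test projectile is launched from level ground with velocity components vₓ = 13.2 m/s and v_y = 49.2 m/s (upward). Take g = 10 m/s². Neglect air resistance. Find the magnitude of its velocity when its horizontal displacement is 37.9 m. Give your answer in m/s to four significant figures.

Time to reach x = 37.9 m: t = x/vₓ = 37.9/13.20 = 2.871 s.
Vertical velocity there: v_y = v_y0 − g t = 49.20 − 10.0 × 2.871 = 20.49 m/s.
Speed: √(vₓ² + v_y²) = √(13.20² + 20.49²) = 24.37 m/s.

24.37 m/s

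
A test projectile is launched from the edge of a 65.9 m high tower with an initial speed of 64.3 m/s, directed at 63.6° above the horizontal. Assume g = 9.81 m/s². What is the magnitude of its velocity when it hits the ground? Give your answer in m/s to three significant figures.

Resolve: vₓ = 64.30 cos 63.6° = 28.59 m/s and v_y0 = 64.30 sin 63.6° = 57.59 m/s.
The projectile lands when y = 65.9 + (57.59) t − ½·9.81·t² = 0. Positive root: t = (57.59 + √(57.59² + 2·9.81·65.9)) / 9.81 = (57.59 + 67.90) / 9.81 = 12.79 s.
Vertical velocity at impact: v_y = v_y0 − g t = 57.59 − 9.81 × 12.79 = −67.90 m/s.
Speed: |v| = √(vₓ² + v_y²) = √(28.59² + 67.90²) = 73.67 m/s.

73.7 m/s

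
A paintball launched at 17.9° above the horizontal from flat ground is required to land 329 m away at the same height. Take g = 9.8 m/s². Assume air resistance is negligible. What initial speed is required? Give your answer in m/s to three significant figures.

Level-ground range: R = v₀² sin(2θ)/g, so v₀ = √(gR / sin 2θ).
v₀ = √(9.80 × 329 / sin 35.80°) = √(3224 / 0.5850) = √5511.9 = 74.24 m/s.

74.2 m/s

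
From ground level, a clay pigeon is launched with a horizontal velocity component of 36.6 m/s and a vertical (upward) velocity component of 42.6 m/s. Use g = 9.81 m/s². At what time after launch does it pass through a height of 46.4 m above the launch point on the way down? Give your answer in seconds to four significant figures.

7.408 s

Height y(t) = 42.60 t − 4.905 t² = 46.4 gives 4.905 t² − 42.60 t + 46.4 = 0.
Quadratic formula: t = (42.60 ± √904.39) / 9.81 = (42.60 ± 30.07) / 9.81 → t = 1.277 s or 7.408 s.
The descending-branch root is 7.408 s.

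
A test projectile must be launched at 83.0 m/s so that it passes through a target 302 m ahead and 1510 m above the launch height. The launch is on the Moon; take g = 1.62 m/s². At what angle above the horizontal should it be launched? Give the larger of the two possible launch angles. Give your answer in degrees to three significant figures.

Trajectory: y = x tanθ − g x² (1 + tan²θ)/(2v₀²). With x = 302, y = 1510, v₀ = 83.0, g = 1.62:
10.72 tan²θ − 302 tanθ + (1521) = 0.
tanθ = [302 ± √(302² − 4 × 10.72 × (1521))] / (2 × 10.72) = (302 ± 161.2) / 21.45, giving tanθ = 6.567 or 21.60.
θ = 81.34° or 87.35°; the larger is 87.35°.

87.3°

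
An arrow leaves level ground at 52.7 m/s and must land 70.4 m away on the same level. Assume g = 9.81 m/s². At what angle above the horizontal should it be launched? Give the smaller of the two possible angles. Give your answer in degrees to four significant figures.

7.199°

Level-ground range R = v₀² sin(2θ)/g ⇒ sin(2θ) = gR/v₀² = 9.81 × 70.4 / 52.7² = 0.2487.
2θ = 14.40° or 180° − 14.40° = 165.6°, so θ = 7.199° or 82.80°.
The smaller angle is 7.199°.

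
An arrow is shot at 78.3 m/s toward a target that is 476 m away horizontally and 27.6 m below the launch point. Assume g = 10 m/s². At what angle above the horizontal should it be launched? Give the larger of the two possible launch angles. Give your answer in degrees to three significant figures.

65.4°

Trajectory: y = x tanθ − g x² (1 + tan²θ)/(2v₀²). With x = 476, y = −27.6, v₀ = 78.3, g = 10.0:
184.8 tan²θ − 476 tanθ + (157.2) = 0.
tanθ = [476 ± √(476² − 4 × 184.8 × (157.2))] / (2 × 184.8) = (476 ± 332.3) / 369.6, giving tanθ = 0.3889 or 2.187.
θ = 21.25° or 65.43°; the larger is 65.43°.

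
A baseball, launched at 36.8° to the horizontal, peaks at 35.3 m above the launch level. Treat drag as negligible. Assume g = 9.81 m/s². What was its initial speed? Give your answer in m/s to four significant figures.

At the peak v_y = 0, so v_y0 = √(2gH) = √(2 × 9.81 × 35.3) = 26.32 m/s.
v_y0 = v₀ sin θ ⇒ v₀ = 26.32 / sin 36.8° = 43.93 m/s.

43.93 m/s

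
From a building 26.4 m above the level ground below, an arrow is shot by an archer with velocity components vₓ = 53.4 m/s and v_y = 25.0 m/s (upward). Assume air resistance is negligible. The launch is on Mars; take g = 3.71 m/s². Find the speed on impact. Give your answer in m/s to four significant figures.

The projectile lands when y = 26.4 + (25.00) t − ½·3.71·t² = 0. Positive root: t = (25.00 + √(25.00² + 2·3.71·26.4)) / 3.71 = (25.00 + 28.65) / 3.71 = 14.46 s.
Vertical velocity at impact: v_y = v_y0 − g t = 25.00 − 3.71 × 14.46 = −28.65 m/s.
Speed: |v| = √(vₓ² + v_y²) = √(53.40² + 28.65²) = 60.60 m/s.

60.60 m/s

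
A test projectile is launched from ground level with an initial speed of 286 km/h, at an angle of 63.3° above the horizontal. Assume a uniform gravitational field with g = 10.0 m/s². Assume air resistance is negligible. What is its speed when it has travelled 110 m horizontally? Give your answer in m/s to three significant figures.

53.7 m/s

Convert: 286 km/h = 286/3.6 = 79.44 m/s.
Horizontal component vₓ = 79.44 cos 63.3° = 35.70 m/s; vertical v_y0 = 79.44 sin 63.3° = 70.97 m/s.
At x = 110 m, t = x/vₓ = 110/35.70 = 3.082 s.
Vertical velocity there: v_y = v_y0 − g t = 70.97 − 10.0 × 3.082 = 40.16 m/s.
Speed: √(vₓ² + v_y²) = √(35.70² + 40.16²) = 53.73 m/s.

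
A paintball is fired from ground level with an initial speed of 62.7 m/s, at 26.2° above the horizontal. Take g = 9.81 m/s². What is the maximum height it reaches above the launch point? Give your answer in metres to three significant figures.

Horizontal component vₓ = 62.70 cos 26.2° = 56.26 m/s; vertical v_y0 = 62.70 sin 26.2° = 27.68 m/s.
Maximum height: H = v_y0² / (2g) = 27.68² / (2 × 9.81) = 39.06 m.

39.1 m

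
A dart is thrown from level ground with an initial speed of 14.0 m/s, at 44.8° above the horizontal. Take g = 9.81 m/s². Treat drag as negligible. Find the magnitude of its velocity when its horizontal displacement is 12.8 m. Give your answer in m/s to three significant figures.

Resolve: vₓ = 14.00 cos 44.8° = 9.934 m/s and v_y0 = 14.00 sin 44.8° = 9.865 m/s.
x = vₓ t ⇒ t = 12.8/9.934 = 1.289 s.
Vertical velocity there: v_y = v_y0 − g t = 9.865 − 9.81 × 1.289 = −2.775 m/s.
Speed: √(vₓ² + v_y²) = √(9.934² + 2.775²) = 10.31 m/s.

10.3 m/s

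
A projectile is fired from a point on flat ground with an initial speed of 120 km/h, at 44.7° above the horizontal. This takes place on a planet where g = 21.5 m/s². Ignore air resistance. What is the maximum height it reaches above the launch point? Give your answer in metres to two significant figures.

Convert: 120 km/h = 120/3.6 = 33.33 m/s.
Resolve: vₓ = 33.33 cos 44.7° = 23.69 m/s and v_y0 = 33.33 sin 44.7° = 23.45 m/s.
At the apex v_y = 0, so H = v_y0²/(2g) = 23.45²/43.00 = 12.78 m.

13 m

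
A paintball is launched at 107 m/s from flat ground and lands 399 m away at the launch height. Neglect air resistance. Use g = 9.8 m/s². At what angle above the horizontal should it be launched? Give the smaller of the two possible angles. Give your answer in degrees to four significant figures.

R = v₀² sin 2θ / g gives sin 2θ = gR/v₀² = 9.80·399/107² = 0.3415.
2θ = 19.97° or 180° − 19.97° = 160.0°, so θ = 9.985° or 80.01°.
The smaller angle is 9.985°.

9.985°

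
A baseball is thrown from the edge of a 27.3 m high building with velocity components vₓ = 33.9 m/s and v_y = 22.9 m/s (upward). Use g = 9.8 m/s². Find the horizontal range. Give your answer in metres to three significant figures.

192 m

Vertical motion (up positive, ground at y = 0): 4.900 t² − (22.90) t − 27.3 = 0, so t = (22.90 + √(22.90² + 2·9.80·27.3)) / 9.80 = (22.90 + 32.55) / 9.80 = 5.658 s.
Horizontal distance: R = vₓ t = 33.90 × 5.658 = 191.8 m.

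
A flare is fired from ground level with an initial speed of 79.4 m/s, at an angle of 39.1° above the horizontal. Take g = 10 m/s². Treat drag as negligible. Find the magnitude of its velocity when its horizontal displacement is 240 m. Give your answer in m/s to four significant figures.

62.61 m/s

Components: vₓ = 79.40 cos 39.1° = 61.62 m/s, v_y0 = 79.40 sin 39.1° = 50.08 m/s.
At x = 240 m, t = x/vₓ = 240/61.62 = 3.895 s.
Vertical velocity there: v_y = v_y0 − g t = 50.08 − 10.0 × 3.895 = 11.13 m/s.
Speed: √(vₓ² + v_y²) = √(61.62² + 11.13²) = 62.61 m/s.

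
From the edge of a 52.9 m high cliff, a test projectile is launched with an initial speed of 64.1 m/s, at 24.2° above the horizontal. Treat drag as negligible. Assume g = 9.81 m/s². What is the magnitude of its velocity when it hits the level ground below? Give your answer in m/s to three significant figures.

71.7 m/s

Components: vₓ = 64.10 cos 24.2° = 58.47 m/s, v_y0 = 64.10 sin 24.2° = 26.28 m/s.
Vertical motion (up positive, ground at y = 0): 4.905 t² − (26.28) t − 52.9 = 0, so t = (26.28 + √(26.28² + 2·9.81·52.9)) / 9.81 = (26.28 + 41.57) / 9.81 = 6.916 s.
Vertical velocity at impact: v_y = v_y0 − g t = 26.28 − 9.81 × 6.916 = −41.57 m/s.
Speed: |v| = √(vₓ² + v_y²) = √(58.47² + 41.57²) = 71.74 m/s.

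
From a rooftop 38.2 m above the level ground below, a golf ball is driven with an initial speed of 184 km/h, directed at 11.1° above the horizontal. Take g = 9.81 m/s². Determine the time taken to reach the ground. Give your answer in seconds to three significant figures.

3.97 s

Convert: 184 km/h = 184/3.6 = 51.11 m/s.
Resolve: vₓ = 51.11 cos 11.1° = 50.15 m/s and v_y0 = 51.11 sin 11.1° = 9.840 m/s.
With up positive and y = 0 at the ground: y(t) = 38.2 + (9.840) t − 4.905 t². Setting y = 0 and taking the positive root: t = [9.840 + √(9.840² + 2·9.81·38.2)] / 9.81 = (9.840 + 29.09) / 9.81 = 3.969 s.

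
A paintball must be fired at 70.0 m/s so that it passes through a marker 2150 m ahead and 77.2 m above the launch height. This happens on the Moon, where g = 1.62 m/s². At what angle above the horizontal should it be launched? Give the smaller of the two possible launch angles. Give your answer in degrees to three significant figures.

Trajectory: y = x tanθ − g x² (1 + tan²θ)/(2v₀²). With x = 2150, y = 77.2, v₀ = 70.0, g = 1.62:
764.1 tan²θ − 2150 tanθ + (841.3) = 0.
tanθ = [2150 ± √(2150² − 4 × 764.1 × (841.3))] / (2 × 764.1) = (2150 ± 1432) / 1528, giving tanθ = 0.4697 or 2.344.
θ = 25.16° or 66.90°; the smaller is 25.16°.

25.2°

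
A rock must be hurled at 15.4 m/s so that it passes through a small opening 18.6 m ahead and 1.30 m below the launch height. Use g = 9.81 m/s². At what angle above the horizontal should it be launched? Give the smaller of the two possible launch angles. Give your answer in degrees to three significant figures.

Trajectory: y = x tanθ − g x² (1 + tan²θ)/(2v₀²). With x = 18.6, y = −1.30, v₀ = 15.4, g = 9.81:
7.155 tan²θ − 18.6 tanθ + (5.855) = 0.
tanθ = [18.6 ± √(18.6² − 4 × 7.155 × (5.855))] / (2 × 7.155) = (18.6 ± 13.36) / 14.31, giving tanθ = 0.3665 or 2.233.
θ = 20.13° or 65.88°; the smaller is 20.13°.

20.1°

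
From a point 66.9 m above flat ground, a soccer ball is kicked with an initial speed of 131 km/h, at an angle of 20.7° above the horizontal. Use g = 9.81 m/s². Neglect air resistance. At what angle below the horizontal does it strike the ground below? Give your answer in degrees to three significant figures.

48.5°

Convert: 131 km/h = 131/3.6 = 36.39 m/s.
vₓ = 36.39 cos 20.7° = 34.04 m/s; v_y0 = 36.39 sin 20.7° = 12.86 m/s.
The projectile lands when y = 66.9 + (12.86) t − ½·9.81·t² = 0. Positive root: t = (12.86 + √(12.86² + 2·9.81·66.9)) / 9.81 = (12.86 + 38.45) / 9.81 = 5.230 s.
At impact: v_y = v_y0 − g t = −38.45 m/s; vₓ = 34.04 m/s.
Angle below horizontal: arctan(|v_y|/vₓ) = arctan(38.45/34.04) = 48.48°.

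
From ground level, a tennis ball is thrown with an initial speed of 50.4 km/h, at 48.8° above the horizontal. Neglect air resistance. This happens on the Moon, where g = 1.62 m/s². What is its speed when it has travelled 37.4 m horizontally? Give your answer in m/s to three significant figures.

10.0 m/s

Convert: 50.4 km/h = 50.4/3.6 = 14.00 m/s.
vₓ = 14.00 cos 48.8° = 9.222 m/s; v_y0 = 14.00 sin 48.8° = 10.53 m/s.
x = vₓ t ⇒ t = 37.4/9.222 = 4.056 s.
Vertical velocity there: v_y = v_y0 − g t = 10.53 − 1.62 × 4.056 = 3.964 m/s.
Speed: √(vₓ² + v_y²) = √(9.222² + 3.964²) = 10.04 m/s.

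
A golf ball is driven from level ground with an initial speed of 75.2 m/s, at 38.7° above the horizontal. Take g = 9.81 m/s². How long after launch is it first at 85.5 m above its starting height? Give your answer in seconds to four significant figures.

Horizontal component vₓ = 75.20 cos 38.7° = 58.69 m/s; vertical v_y0 = 75.20 sin 38.7° = 47.02 m/s.
Require v_y0 t − ½ g t² = 85.5, i.e. 4.905 t² − 47.02 t + 85.5 = 0.
t = [47.02 ± √(47.02² − 2·9.81·85.5)] / 9.81 = (47.02 ± 23.09) / 9.81, so t = 2.439 s or t = 7.147 s.
The first (ascending) time is 2.439 s.

2.439 s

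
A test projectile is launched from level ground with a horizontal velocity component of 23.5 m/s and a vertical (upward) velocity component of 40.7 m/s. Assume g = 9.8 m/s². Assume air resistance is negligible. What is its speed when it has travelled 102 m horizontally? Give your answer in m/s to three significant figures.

23.6 m/s

x = vₓ t ⇒ t = 102/23.50 = 4.340 s.
Vertical velocity there: v_y = v_y0 − g t = 40.70 − 9.80 × 4.340 = −1.836 m/s.
Speed: √(vₓ² + v_y²) = √(23.50² + 1.836²) = 23.57 m/s.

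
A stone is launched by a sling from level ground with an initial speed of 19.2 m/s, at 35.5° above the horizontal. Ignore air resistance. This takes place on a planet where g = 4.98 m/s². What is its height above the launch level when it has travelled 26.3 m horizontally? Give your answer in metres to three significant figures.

11.7 m

Resolve: vₓ = 19.20 cos 35.5° = 15.63 m/s and v_y0 = 19.20 sin 35.5° = 11.15 m/s.
At x = 26.3 m, t = x/vₓ = 26.3/15.63 = 1.683 s.
Height: y = v_y0 t − ½ g t² = 11.15 × 1.683 − 2.490 × 1.683² = 18.76 − 7.049 = 11.71 m.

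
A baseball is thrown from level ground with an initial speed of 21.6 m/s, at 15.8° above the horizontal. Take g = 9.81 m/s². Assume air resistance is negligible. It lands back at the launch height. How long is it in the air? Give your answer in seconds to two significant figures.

Horizontal component vₓ = 21.60 cos 15.8° = 20.78 m/s; vertical v_y0 = 21.60 sin 15.8° = 5.881 m/s.
Landing at launch height ⇒ T = 2 v_y0 / g = 2 × 5.881 / 9.81 = 1.199 s.

1.2 s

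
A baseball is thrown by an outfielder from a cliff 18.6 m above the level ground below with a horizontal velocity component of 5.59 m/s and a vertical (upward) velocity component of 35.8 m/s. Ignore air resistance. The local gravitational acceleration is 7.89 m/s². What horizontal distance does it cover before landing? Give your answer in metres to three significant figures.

The projectile lands when y = 18.6 + (35.80) t − ½·7.89·t² = 0. Positive root: t = (35.80 + √(35.80² + 2·7.89·18.6)) / 7.89 = (35.80 + 39.69) / 7.89 = 9.568 s.
Horizontal distance: R = vₓ t = 5.590 × 9.568 = 53.48 m.

53.5 m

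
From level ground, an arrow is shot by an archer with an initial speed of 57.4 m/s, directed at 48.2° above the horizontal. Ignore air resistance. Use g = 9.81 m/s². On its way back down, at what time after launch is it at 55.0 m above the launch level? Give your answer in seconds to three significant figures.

vₓ = 57.40 cos 48.2° = 38.26 m/s; v_y0 = 57.40 sin 48.2° = 42.79 m/s.
Set y = v_y0 t − ½ g t² = 55.0: 4.905 t² − 42.79 t + 55.0 = 0.
t = [42.79 ± √(42.79² − 2·9.81·55.0)] / 9.81 = (42.79 ± 27.42) / 9.81, so t = 1.567 s or t = 7.157 s.
The descending-branch root is 7.157 s.

7.16 s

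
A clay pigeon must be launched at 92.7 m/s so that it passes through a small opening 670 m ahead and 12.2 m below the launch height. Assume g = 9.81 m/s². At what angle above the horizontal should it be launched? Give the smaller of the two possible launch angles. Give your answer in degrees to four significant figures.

Trajectory: y = x tanθ − g x² (1 + tan²θ)/(2v₀²). With x = 670, y = −12.2, v₀ = 92.7, g = 9.81:
256.2 tan²θ − 670 tanθ + (244.0) = 0.
tanθ = [670 ± √(670² − 4 × 256.2 × (244.0))] / (2 × 256.2) = (670 ± 445.9) / 512.5, giving tanθ = 0.4374 or 2.177.
θ = 23.62° or 65.33°; the smaller is 23.62°.

23.62°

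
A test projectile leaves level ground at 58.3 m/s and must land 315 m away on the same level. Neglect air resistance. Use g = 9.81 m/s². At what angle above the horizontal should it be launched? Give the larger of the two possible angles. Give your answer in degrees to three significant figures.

57.3°

From R = (v₀²/g) sin 2θ: sin 2θ = 9.81 × 315 / 3398.9 = 0.9092.
2θ = 65.39° or 180° − 65.39° = 114.6°, so θ = 32.70° or 57.30°.
The larger angle is 57.30°.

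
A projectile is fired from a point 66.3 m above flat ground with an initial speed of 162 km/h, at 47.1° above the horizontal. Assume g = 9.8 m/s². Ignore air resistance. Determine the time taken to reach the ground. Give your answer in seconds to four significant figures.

Convert: 162 km/h = 162/3.6 = 45.00 m/s.
Components: vₓ = 45.00 cos 47.1° = 30.63 m/s, v_y0 = 45.00 sin 47.1° = 32.96 m/s.
The projectile lands when y = 66.3 + (32.96) t − ½·9.80·t² = 0. Positive root: t = (32.96 + √(32.96² + 2·9.80·66.3)) / 9.80 = (32.96 + 48.85) / 9.80 = 8.348 s.

8.348 s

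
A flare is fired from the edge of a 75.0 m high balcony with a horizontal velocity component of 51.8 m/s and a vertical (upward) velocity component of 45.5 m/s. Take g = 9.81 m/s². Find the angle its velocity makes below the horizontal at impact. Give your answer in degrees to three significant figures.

49.0°

The projectile lands when y = 75.0 + (45.50) t − ½·9.81·t² = 0. Positive root: t = (45.50 + √(45.50² + 2·9.81·75.0)) / 9.81 = (45.50 + 59.51) / 9.81 = 10.70 s.
At impact: v_y = v_y0 − g t = −59.51 m/s; vₓ = 51.80 m/s.
Angle below horizontal: arctan(|v_y|/vₓ) = arctan(59.51/51.80) = 48.96°.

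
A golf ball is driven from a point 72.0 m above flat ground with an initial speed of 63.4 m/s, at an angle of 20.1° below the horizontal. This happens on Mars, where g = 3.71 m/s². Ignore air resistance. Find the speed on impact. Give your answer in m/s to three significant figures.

67.5 m/s

Components: vₓ = 63.40 cos 20.1° = 59.54 m/s, v_y0 = −21.79 m/s (downward).
Vertical motion (up positive, ground at y = 0): 1.855 t² − (−21.79) t − 72.0 = 0, so t = (−21.79 + √(21.79² + 2·3.71·72.0)) / 3.71 = (−21.79 + 31.76) / 3.71 = 2.689 s.
Vertical velocity at impact: v_y = v_y0 − g t = −21.79 − 3.71 × 2.689 = −31.76 m/s.
Speed: |v| = √(vₓ² + v_y²) = √(59.54² + 31.76²) = 67.48 m/s.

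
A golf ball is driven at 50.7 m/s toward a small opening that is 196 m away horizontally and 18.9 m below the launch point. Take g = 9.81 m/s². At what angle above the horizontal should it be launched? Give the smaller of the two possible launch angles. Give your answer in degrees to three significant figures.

17.5°

Trajectory: y = x tanθ − g x² (1 + tan²θ)/(2v₀²). With x = 196, y = −18.9, v₀ = 50.7, g = 9.81:
73.31 tan²θ − 196 tanθ + (54.41) = 0.
tanθ = [196 ± √(196² − 4 × 73.31 × (54.41))] / (2 × 73.31) = (196 ± 149.9) / 146.6, giving tanθ = 0.3146 or 2.359.
θ = 17.46° or 67.03°; the smaller is 17.46°.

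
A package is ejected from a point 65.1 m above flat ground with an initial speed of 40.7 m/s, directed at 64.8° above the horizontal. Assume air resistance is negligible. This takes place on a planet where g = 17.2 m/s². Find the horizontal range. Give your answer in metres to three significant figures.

97.5 m

vₓ = 40.70 cos 64.8° = 17.33 m/s; v_y0 = 40.70 sin 64.8° = 36.83 m/s.
Vertical motion (up positive, ground at y = 0): 8.600 t² − (36.83) t − 65.1 = 0, so t = (36.83 + √(36.83² + 2·17.2·65.1)) / 17.2 = (36.83 + 59.96) / 17.2 = 5.627 s.
Horizontal distance: R = vₓ t = 17.33 × 5.627 = 97.52 m.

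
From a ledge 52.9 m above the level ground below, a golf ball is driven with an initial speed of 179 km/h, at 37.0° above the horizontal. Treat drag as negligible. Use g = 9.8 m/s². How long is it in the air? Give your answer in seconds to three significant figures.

7.54 s

Convert: 179 km/h = 179/3.6 = 49.72 m/s.
vₓ = 49.72 cos 37.0° = 39.71 m/s; v_y0 = 49.72 sin 37.0° = 29.92 m/s.
With up positive and y = 0 at the ground: y(t) = 52.9 + (29.92) t − 4.900 t². Setting y = 0 and taking the positive root: t = [29.92 + √(29.92² + 2·9.80·52.9)] / 9.80 = (29.92 + 43.96) / 9.80 = 7.539 s.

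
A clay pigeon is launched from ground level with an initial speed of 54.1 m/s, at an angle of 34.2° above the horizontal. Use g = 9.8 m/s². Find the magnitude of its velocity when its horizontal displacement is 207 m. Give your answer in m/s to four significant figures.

Resolve: vₓ = 54.10 cos 34.2° = 44.75 m/s and v_y0 = 54.10 sin 34.2° = 30.41 m/s.
At x = 207 m, t = x/vₓ = 207/44.75 = 4.626 s.
Vertical velocity there: v_y = v_y0 − g t = 30.41 − 9.80 × 4.626 = −14.93 m/s.
Speed: √(vₓ² + v_y²) = √(44.75² + 14.93²) = 47.17 m/s.

47.17 m/s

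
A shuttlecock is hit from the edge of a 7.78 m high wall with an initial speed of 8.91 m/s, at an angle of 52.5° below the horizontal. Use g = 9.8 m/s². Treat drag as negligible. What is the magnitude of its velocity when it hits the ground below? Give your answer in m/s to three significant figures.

15.2 m/s

Horizontal component vₓ = 8.910 cos 52.5° = 5.424 m/s; vertical v_y0 = −7.069 m/s (downward).
Vertical motion (up positive, ground at y = 0): 4.900 t² − (−7.069) t − 7.78 = 0, so t = (−7.069 + √(7.069² + 2·9.80·7.78)) / 9.80 = (−7.069 + 14.23) / 9.80 = 0.7306 s.
Vertical velocity at impact: v_y = v_y0 − g t = −7.069 − 9.80 × 0.7306 = −14.23 m/s.
Speed: |v| = √(vₓ² + v_y²) = √(5.424² + 14.23²) = 15.23 m/s.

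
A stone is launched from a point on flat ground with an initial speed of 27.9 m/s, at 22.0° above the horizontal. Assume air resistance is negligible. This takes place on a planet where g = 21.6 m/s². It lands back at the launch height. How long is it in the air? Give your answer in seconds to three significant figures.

Resolve: vₓ = 27.90 cos 22.0° = 25.87 m/s and v_y0 = 27.90 sin 22.0° = 10.45 m/s.
Time of flight on level ground: T = 2 v_y0 / g = 2 × 10.45 / 21.6 = 0.9677 s.

0.968 s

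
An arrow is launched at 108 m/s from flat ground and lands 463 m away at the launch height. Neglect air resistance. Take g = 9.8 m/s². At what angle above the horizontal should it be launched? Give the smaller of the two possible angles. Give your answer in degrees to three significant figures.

From R = (v₀²/g) sin 2θ: sin 2θ = 9.80 × 463 / 11664 = 0.3890.
2θ = 22.89° or 180° − 22.89° = 157.1°, so θ = 11.45° or 78.55°.
The smaller angle is 11.45°.

11.4°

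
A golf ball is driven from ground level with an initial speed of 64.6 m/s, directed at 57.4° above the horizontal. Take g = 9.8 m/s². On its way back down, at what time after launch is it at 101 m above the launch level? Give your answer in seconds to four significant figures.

8.751 s

Resolve: vₓ = 64.60 cos 57.4° = 34.80 m/s and v_y0 = 64.60 sin 57.4° = 54.42 m/s.
Require v_y0 t − ½ g t² = 101, i.e. 4.900 t² − 54.42 t + 101 = 0.
Quadratic formula: t = (54.42 ± √982.20) / 9.80 = (54.42 ± 31.34) / 9.80 → t = 2.355 s or 8.751 s.
The descending-branch root is 8.751 s.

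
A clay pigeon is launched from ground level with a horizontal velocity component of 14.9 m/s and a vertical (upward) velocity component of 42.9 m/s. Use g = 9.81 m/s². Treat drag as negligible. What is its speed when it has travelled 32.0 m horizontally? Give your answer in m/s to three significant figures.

At x = 32.0 m, t = x/vₓ = 32.0/14.90 = 2.148 s.
Vertical velocity there: v_y = v_y0 − g t = 42.90 − 9.81 × 2.148 = 21.83 m/s.
Speed: √(vₓ² + v_y²) = √(14.90² + 21.83²) = 26.43 m/s.

26.4 m/s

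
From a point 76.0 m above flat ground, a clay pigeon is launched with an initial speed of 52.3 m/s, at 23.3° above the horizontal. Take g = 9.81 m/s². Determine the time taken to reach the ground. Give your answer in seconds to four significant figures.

Resolve: vₓ = 52.30 cos 23.3° = 48.03 m/s and v_y0 = 52.30 sin 23.3° = 20.69 m/s.
The projectile lands when y = 76.0 + (20.69) t − ½·9.81·t² = 0. Positive root: t = (20.69 + √(20.69² + 2·9.81·76.0)) / 9.81 = (20.69 + 43.81) / 9.81 = 6.574 s.

6.574 s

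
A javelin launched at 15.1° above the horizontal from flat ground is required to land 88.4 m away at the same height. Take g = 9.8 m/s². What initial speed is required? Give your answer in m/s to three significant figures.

41.5 m/s

On level ground R = v₀² sin 2θ / g ⇒ v₀ = √(gR / sin 2θ).
v₀ = √(9.80 × 88.4 / sin 30.20°) = √(866.3 / 0.5030) = √1722.2 = 41.50 m/s.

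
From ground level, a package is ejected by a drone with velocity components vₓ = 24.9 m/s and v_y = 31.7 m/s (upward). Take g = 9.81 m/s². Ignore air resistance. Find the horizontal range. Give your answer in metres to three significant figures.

Time aloft: T = 2 v_y0 / g = 2 × 31.70 / 9.81 = 6.463 s.
Horizontal distance R = vₓ T = 24.90 × 6.463 = 160.9 m.

161 m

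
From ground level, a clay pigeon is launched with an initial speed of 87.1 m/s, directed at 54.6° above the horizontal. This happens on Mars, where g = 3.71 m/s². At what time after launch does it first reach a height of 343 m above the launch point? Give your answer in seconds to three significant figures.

Components: vₓ = 87.10 cos 54.6° = 50.46 m/s, v_y0 = 87.10 sin 54.6° = 71.00 m/s.
Set y = v_y0 t − ½ g t² = 343: 1.855 t² − 71.00 t + 343 = 0.
Quadratic formula: t = (71.00 ± √2495.6) / 3.71 = (71.00 ± 49.96) / 3.71 → t = 5.672 s or 32.60 s.
The first (ascending) time is 5.672 s.

5.67 s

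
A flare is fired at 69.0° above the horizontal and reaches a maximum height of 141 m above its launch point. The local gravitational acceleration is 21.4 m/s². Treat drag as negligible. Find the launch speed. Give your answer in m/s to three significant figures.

At the peak v_y = 0, so v_y0 = √(2gH) = √(2 × 21.4 × 141) = 77.68 m/s.
v_y0 = v₀ sin θ ⇒ v₀ = 77.68 / sin 69.0° = 83.21 m/s.

83.2 m/s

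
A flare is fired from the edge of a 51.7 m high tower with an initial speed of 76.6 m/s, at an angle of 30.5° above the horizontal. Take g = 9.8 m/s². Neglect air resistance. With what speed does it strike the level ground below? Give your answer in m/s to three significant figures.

83.0 m/s

vₓ = 76.60 cos 30.5° = 66.00 m/s; v_y0 = 76.60 sin 30.5° = 38.88 m/s.
The projectile lands when y = 51.7 + (38.88) t − ½·9.80·t² = 0. Positive root: t = (38.88 + √(38.88² + 2·9.80·51.7)) / 9.80 = (38.88 + 50.25) / 9.80 = 9.094 s.
Vertical velocity at impact: v_y = v_y0 − g t = 38.88 − 9.80 × 9.094 = −50.25 m/s.
Speed: |v| = √(vₓ² + v_y²) = √(66.00² + 50.25²) = 82.95 m/s.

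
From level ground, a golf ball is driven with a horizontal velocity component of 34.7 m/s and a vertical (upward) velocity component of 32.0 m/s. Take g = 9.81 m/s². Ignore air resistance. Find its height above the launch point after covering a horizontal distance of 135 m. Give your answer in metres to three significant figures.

50.3 m

At x = 135 m, t = x/vₓ = 135/34.70 = 3.890 s.
Height: y = v_y0 t − ½ g t² = 32.00 × 3.890 − 4.905 × 3.890² = 124.5 − 74.24 = 50.25 m.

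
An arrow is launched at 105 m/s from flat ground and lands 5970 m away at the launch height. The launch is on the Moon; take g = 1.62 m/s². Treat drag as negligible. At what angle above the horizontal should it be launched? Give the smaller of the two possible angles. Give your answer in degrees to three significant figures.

R = v₀² sin 2θ / g gives sin 2θ = gR/v₀² = 1.62·5970/105² = 0.8772.
2θ = 61.31° or 180° − 61.31° = 118.7°, so θ = 30.65° or 59.35°.
The smaller angle is 30.65°.

30.7°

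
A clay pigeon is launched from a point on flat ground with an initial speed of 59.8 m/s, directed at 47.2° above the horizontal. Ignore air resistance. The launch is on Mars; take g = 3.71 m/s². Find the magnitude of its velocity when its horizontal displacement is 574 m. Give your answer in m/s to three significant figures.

Components: vₓ = 59.80 cos 47.2° = 40.63 m/s, v_y0 = 59.80 sin 47.2° = 43.88 m/s.
x = vₓ t ⇒ t = 574/40.63 = 14.13 s.
Vertical velocity there: v_y = v_y0 − g t = 43.88 − 3.71 × 14.13 = −8.535 m/s.
Speed: √(vₓ² + v_y²) = √(40.63² + 8.535²) = 41.52 m/s.

41.5 m/s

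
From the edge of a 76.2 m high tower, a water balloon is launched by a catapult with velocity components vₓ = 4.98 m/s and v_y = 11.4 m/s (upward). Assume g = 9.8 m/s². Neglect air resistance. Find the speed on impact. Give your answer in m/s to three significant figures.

With up positive and y = 0 at the ground: y(t) = 76.2 + (11.40) t − 4.900 t². Setting y = 0 and taking the positive root: t = [11.40 + √(11.40² + 2·9.80·76.2)] / 9.80 = (11.40 + 40.29) / 9.80 = 5.275 s.
Vertical velocity at impact: v_y = v_y0 − g t = 11.40 − 9.80 × 5.275 = −40.29 m/s.
Speed: |v| = √(vₓ² + v_y²) = √(4.980² + 40.29²) = 40.60 m/s.

40.6 m/s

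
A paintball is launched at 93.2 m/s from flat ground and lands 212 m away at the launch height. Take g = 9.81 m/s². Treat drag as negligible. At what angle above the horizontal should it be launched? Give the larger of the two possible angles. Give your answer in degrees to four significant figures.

R = v₀² sin 2θ / g gives sin 2θ = gR/v₀² = 9.81·212/93.2² = 0.2394.
2θ = 13.85° or 180° − 13.85° = 166.1°, so θ = 6.926° or 83.07°.
The larger angle is 83.07°.

83.07°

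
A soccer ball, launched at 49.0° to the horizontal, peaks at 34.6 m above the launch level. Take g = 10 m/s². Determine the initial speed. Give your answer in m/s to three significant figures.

34.9 m/s

At the peak v_y = 0, so v_y0 = √(2gH) = √(2 × 10.0 × 34.6) = 26.31 m/s.
v_y0 = v₀ sin θ ⇒ v₀ = 26.31 / sin 49.0° = 34.86 m/s.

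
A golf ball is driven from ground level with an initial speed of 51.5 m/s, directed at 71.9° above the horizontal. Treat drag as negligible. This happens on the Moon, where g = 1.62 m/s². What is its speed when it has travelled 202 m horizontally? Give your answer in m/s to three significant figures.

vₓ = 51.50 cos 71.9° = 16.00 m/s; v_y0 = 51.50 sin 71.9° = 48.95 m/s.
Time to reach x = 202 m: t = x/vₓ = 202/16.00 = 12.63 s.
Vertical velocity there: v_y = v_y0 − g t = 48.95 − 1.62 × 12.63 = 28.50 m/s.
Speed: √(vₓ² + v_y²) = √(16.00² + 28.50²) = 32.68 m/s.

32.7 m/s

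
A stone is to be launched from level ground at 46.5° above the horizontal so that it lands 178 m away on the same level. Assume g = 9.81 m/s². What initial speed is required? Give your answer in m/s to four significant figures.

Level-ground range: R = v₀² sin(2θ)/g, so v₀ = √(gR / sin 2θ).
v₀ = √(9.81 × 178 / sin 93.00°) = √(1746 / 0.9986) = √1748.6 = 41.82 m/s.

41.82 m/s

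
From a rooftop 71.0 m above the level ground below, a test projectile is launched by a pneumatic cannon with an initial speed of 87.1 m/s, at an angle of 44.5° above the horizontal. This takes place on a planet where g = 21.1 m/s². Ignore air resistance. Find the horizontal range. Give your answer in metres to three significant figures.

Resolve: vₓ = 87.10 cos 44.5° = 62.12 m/s and v_y0 = 87.10 sin 44.5° = 61.05 m/s.
With up positive and y = 0 at the ground: y(t) = 71.0 + (61.05) t − 10.55 t². Setting y = 0 and taking the positive root: t = [61.05 + √(61.05² + 2·21.1·71.0)] / 21.1 = (61.05 + 82.00) / 21.1 = 6.779 s.
Horizontal distance: R = vₓ t = 62.12 × 6.779 = 421.2 m.

421 m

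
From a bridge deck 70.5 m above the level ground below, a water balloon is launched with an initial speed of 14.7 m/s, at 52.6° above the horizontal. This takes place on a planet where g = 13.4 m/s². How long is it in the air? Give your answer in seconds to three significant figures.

4.23 s

Resolve: vₓ = 14.70 cos 52.6° = 8.928 m/s and v_y0 = 14.70 sin 52.6° = 11.68 m/s.
The projectile lands when y = 70.5 + (11.68) t − ½·13.4·t² = 0. Positive root: t = (11.68 + √(11.68² + 2·13.4·70.5)) / 13.4 = (11.68 + 45.01) / 13.4 = 4.230 s.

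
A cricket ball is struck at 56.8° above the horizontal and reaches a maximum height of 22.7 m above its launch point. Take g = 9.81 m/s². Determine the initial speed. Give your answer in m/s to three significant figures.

25.2 m/s

At the peak v_y = 0, so v_y0 = √(2gH) = √(2 × 9.81 × 22.7) = 21.10 m/s.
v_y0 = v₀ sin θ ⇒ v₀ = 21.10 / sin 56.8° = 25.22 m/s.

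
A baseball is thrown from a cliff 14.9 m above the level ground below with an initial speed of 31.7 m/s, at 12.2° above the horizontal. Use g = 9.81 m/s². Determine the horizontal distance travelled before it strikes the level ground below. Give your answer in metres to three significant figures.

79.2 m

vₓ = 31.70 cos 12.2° = 30.98 m/s; v_y0 = 31.70 sin 12.2° = 6.699 m/s.
Vertical motion (up positive, ground at y = 0): 4.905 t² − (6.699) t − 14.9 = 0, so t = (6.699 + √(6.699² + 2·9.81·14.9)) / 9.81 = (6.699 + 18.36) / 9.81 = 2.555 s.
Horizontal distance: R = vₓ t = 30.98 × 2.555 = 79.16 m.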